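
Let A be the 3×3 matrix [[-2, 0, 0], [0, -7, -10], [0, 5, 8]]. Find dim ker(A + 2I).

2

A + 2I = [[0, 0, 0], [0, -5, -10], [0, 5, 10]].
This matrix has rank 1, so its null space has dimension 3 − 1 = 2.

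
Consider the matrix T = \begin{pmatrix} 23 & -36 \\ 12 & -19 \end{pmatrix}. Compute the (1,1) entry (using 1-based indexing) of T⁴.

Characteristic polynomial: s^2 - 4s - 5 = (s - 5)(s + 1), so the eigenvalues are -1, 5.
s=5: eigenvector (2, 1).
s=-1: eigenvector (-3, -2).
P = [[2, -3], [1, -2]], D = diag(5, -1), P⁻¹ = [[2, -3], [1, -2]].
T⁴ = P·diag(625, 1)·P⁻¹ = [[2497, -3744], [1248, -1871]].
The requested entry is 2497.

2497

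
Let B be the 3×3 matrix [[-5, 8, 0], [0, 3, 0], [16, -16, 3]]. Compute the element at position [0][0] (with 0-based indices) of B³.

Characteristic polynomial: μ^3 - μ^2 - 21μ + 45 = (μ - 3)^2(μ + 5), so the eigenvalues are -5, 3, 3.
μ=-5: eigenvector (1, 0, -2).
μ=3: eigenvector (1, 1, -1).
μ=3: eigenvector (0, 0, 1).
P = [[1, 1, 0], [0, 1, 0], [-2, -1, 1]], D = diag(-5, 3, 3), P⁻¹ = [[1, -1, 0], [0, 1, 0], [2, -1, 1]].
B³ = P·diag(-125, 27, 27)·P⁻¹ = [[-125, 152, 0], [0, 27, 0], [304, -304, 27]].
The requested entry is -125.

-125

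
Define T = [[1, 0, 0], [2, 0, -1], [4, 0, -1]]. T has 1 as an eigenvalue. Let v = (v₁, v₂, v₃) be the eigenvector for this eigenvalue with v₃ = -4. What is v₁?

T − 1I = [[0, 0, 0], [2, -1, -1], [4, 0, -2]].
Solving (T − 1I)v = 0 gives the eigenspace spanned by (-2, 0, -4).
With v₃ = -4, v = (-2, 0, -4), so v₁ = -2.

-2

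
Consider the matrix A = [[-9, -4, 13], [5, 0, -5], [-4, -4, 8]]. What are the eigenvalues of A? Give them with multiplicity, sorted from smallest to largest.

-5, 0, 4

Characteristic polynomial: p(t) = t^3 + t^2 - 20t = t(t - 4)(t + 5).
Roots (with multiplicity): -5, 0, 4.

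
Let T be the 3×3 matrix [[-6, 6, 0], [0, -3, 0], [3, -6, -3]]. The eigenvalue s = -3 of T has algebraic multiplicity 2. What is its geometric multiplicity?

T + 3I = [[-3, 6, 0], [0, 0, 0], [3, -6, 0]].
This matrix has rank 1, so its null space has dimension 3 − 1 = 2.

2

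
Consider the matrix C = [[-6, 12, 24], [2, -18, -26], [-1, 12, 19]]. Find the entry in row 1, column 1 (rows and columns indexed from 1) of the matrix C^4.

1296

Characteristic polynomial: t^3 + 5t^2 - 36t - 180 = (t - 6)(t + 5)(t + 6), so the eigenvalues are -6, -5, 6.
t=-6: eigenvector (1, -2, 1).
t=6: eigenvector (1, -1, 1).
t=-5: eigenvector (0, -2, 1).
P = [[1, 1, 0], [-2, -1, -2], [1, 1, 1]], D = diag(-6, 6, -5), P⁻¹ = [[1, -1, -2], [0, 1, 2], [-1, 0, 1]].
C⁴ = P·diag(1296, 1296, 625)·P⁻¹ = [[1296, 0, 0], [-1342, 1296, 1342], [671, 0, 625]].
The requested entry is 1296.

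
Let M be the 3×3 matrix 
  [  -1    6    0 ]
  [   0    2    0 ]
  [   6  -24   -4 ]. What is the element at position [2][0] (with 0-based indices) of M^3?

Characteristic polynomial: r^3 + 3r^2 - 6r - 8 = (r - 2)(r + 1)(r + 4), so the eigenvalues are -4, -1, 2.
r=-1: eigenvector (1, 0, 2).
r=-4: eigenvector (0, 0, 1).
r=2: eigenvector (2, 1, -2).
P = [[1, 0, 2], [0, 0, 1], [2, 1, -2]], D = diag(-1, -4, 2), P⁻¹ = [[1, -2, 0], [-2, 6, 1], [0, 1, 0]].
M³ = P·diag(-1, -64, 8)·P⁻¹ = [[-1, 18, 0], [0, 8, 0], [126, -396, -64]].
The requested entry is 126.

126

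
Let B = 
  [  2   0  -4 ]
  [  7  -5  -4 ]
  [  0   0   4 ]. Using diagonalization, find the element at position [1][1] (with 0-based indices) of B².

25

Characteristic polynomial: r^3 - r^2 - 22r + 40 = (r - 4)(r - 2)(r + 5), so the eigenvalues are -5, 2, 4.
r=2: eigenvector (1, 1, 0).
r=-5: eigenvector (0, 1, 0).
r=4: eigenvector (-2, -2, 1).
P = [[1, 0, -2], [1, 1, -2], [0, 0, 1]], D = diag(2, -5, 4), P⁻¹ = [[1, 0, 2], [-1, 1, 0], [0, 0, 1]].
B² = P·diag(4, 25, 16)·P⁻¹ = [[4, 0, -24], [-21, 25, -24], [0, 0, 16]].
The requested entry is 25.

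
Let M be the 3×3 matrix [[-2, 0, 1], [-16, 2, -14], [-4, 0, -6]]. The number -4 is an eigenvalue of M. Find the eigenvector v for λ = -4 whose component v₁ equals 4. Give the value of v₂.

M + 4I = [[2, 0, 1], [-16, 6, -14], [-4, 0, -2]].
Solving (M + 4I)v = 0 gives the eigenspace spanned by (4, -8, -8).
With v₁ = 4, v = (4, -8, -8), so v₂ = -8.

-8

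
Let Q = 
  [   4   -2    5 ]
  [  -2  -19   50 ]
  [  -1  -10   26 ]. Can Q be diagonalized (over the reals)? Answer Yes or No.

Characteristic polynomial: p(t) = t^3 - 11t^2 + 35t - 25 = (t - 5)^2(t - 1).
t = 5 has algebraic multiplicity 2; rank(Q − 5I) = 2, so geometric multiplicity = 1.
Geometric multiplicity < algebraic multiplicity, so Q is not diagonalizable.

No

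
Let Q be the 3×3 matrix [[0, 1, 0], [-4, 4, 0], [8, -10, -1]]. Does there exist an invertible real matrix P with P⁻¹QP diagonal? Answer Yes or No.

No

Characteristic polynomial: p(λ) = λ^3 - 3λ^2 + 4 = (λ - 2)^2(λ + 1).
λ = 2 has algebraic multiplicity 2; rank(Q − 2I) = 2, so geometric multiplicity = 1.
Geometric multiplicity < algebraic multiplicity, so Q is not diagonalizable.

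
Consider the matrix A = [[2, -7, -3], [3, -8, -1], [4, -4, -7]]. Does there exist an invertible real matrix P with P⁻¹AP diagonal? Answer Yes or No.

No

Characteristic polynomial: p(t) = t^3 + 13t^2 + 55t + 75 = (t + 3)(t + 5)^2.
t = -5 has algebraic multiplicity 2; rank(A + 5I) = 2, so geometric multiplicity = 1.
Geometric multiplicity < algebraic multiplicity, so A is not diagonalizable.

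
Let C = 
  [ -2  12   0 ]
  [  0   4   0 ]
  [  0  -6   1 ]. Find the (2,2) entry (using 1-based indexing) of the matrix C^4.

Characteristic polynomial: t^3 - 3t^2 - 6t + 8 = (t - 4)(t - 1)(t + 2), so the eigenvalues are -2, 1, 4.
t=-2: eigenvector (1, 0, 0).
t=4: eigenvector (2, 1, -2).
t=1: eigenvector (0, 0, 1).
P = [[1, 2, 0], [0, 1, 0], [0, -2, 1]], D = diag(-2, 4, 1), P⁻¹ = [[1, -2, 0], [0, 1, 0], [0, 2, 1]].
C⁴ = P·diag(16, 256, 1)·P⁻¹ = [[16, 480, 0], [0, 256, 0], [0, -510, 1]].
The requested entry is 256.

256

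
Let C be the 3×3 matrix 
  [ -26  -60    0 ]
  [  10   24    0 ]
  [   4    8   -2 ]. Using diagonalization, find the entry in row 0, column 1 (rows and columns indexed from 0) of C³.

-1680

Characteristic polynomial: r^3 + 4r^2 - 20r - 48 = (r - 4)(r + 2)(r + 6), so the eigenvalues are -6, -2, 4.
r=-6: eigenvector (3, -1, -1).
r=4: eigenvector (-2, 1, 0).
r=-2: eigenvector (0, 0, 1).
P = [[3, -2, 0], [-1, 1, 0], [-1, 0, 1]], D = diag(-6, 4, -2), P⁻¹ = [[1, 2, 0], [1, 3, 0], [1, 2, 1]].
C³ = P·diag(-216, 64, -8)·P⁻¹ = [[-776, -1680, 0], [280, 624, 0], [208, 416, -8]].
The requested entry is -1680.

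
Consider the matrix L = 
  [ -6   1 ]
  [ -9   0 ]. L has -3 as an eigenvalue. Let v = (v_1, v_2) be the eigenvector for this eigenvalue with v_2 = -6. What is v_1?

L + 3I = [[-3, 1], [-9, 3]].
Solving (L + 3I)v = 0 gives the eigenspace spanned by (-2, -6).
With v_2 = -6, v = (-2, -6), so v_1 = -2.

-2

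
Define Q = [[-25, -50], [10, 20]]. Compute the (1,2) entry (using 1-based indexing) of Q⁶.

156250

Characteristic polynomial: λ^2 + 5λ = λ(λ + 5), so the eigenvalues are -5, 0.
λ=0: eigenvector (-2, 1).
λ=-5: eigenvector (5, -2).
P = [[-2, 5], [1, -2]], D = diag(0, -5), P⁻¹ = [[2, 5], [1, 2]].
Q⁶ = P·diag(0, 15625)·P⁻¹ = [[78125, 156250], [-31250, -62500]].
The requested entry is 156250.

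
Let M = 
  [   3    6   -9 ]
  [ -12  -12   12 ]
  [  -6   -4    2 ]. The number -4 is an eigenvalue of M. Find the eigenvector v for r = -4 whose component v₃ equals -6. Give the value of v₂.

M + 4I = [[7, 6, -9], [-12, -8, 12], [-6, -4, 6]].
Solving (M + 4I)v = 0 gives the eigenspace spanned by (0, -9, -6).
With v₃ = -6, v = (0, -9, -6), so v₂ = -9.

-9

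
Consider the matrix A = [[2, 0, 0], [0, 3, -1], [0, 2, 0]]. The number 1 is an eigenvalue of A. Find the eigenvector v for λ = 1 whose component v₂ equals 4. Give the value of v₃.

8

A − 1I = [[1, 0, 0], [0, 2, -1], [0, 2, -1]].
Solving (A − 1I)v = 0 gives the eigenspace spanned by (0, 4, 8).
With v₂ = 4, v = (0, 4, 8), so v₃ = 8.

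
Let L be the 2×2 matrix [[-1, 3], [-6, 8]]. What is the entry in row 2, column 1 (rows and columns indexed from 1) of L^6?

Characteristic polynomial: μ^2 - 7μ + 10 = (μ - 5)(μ - 2), so the eigenvalues are 2, 5.
μ=5: eigenvector (1, 2).
μ=2: eigenvector (1, 1).
P = [[1, 1], [2, 1]], D = diag(5, 2), P⁻¹ = [[-1, 1], [2, -1]].
L⁶ = P·diag(15625, 64)·P⁻¹ = [[-15497, 15561], [-31122, 31186]].
The requested entry is -31122.

-31122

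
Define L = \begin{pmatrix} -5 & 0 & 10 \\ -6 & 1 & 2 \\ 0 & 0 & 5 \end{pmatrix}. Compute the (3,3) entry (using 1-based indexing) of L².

Characteristic polynomial: λ^3 - λ^2 - 25λ + 25 = (λ - 5)(λ - 1)(λ + 5), so the eigenvalues are -5, 1, 5.
λ=-5: eigenvector (1, 1, 0).
λ=1: eigenvector (0, 1, 0).
λ=5: eigenvector (1, -1, 1).
P = [[1, 0, 1], [1, 1, -1], [0, 0, 1]], D = diag(-5, 1, 5), P⁻¹ = [[1, 0, -1], [-1, 1, 2], [0, 0, 1]].
L² = P·diag(25, 1, 25)·P⁻¹ = [[25, 0, 0], [24, 1, -48], [0, 0, 25]].
The requested entry is 25.

25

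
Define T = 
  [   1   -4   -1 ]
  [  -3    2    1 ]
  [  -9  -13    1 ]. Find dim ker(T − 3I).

T − 3I = [[-2, -4, -1], [-3, -1, 1], [-9, -13, -2]].
This matrix has rank 2, so its null space has dimension 3 − 2 = 1.

1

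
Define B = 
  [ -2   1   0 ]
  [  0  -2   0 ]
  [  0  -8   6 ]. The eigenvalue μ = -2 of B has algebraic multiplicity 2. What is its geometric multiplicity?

1

B + 2I = [[0, 1, 0], [0, 0, 0], [0, -8, 8]].
This matrix has rank 2, so its null space has dimension 3 − 2 = 1.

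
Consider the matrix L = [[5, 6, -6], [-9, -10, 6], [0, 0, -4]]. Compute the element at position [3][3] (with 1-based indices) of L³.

Characteristic polynomial: s^3 + 9s^2 + 24s + 16 = (s + 1)(s + 4)^2, so the eigenvalues are -4, -4, -1.
s=-1: eigenvector (-1, 1, 0).
s=-4: eigenvector (-2, 3, 0).
s=-4: eigenvector (2, -2, 1).
P = [[-1, -2, 2], [1, 3, -2], [0, 0, 1]], D = diag(-1, -4, -4), P⁻¹ = [[-3, -2, 2], [1, 1, 0], [0, 0, 1]].
L³ = P·diag(-1, -64, -64)·P⁻¹ = [[125, 126, -126], [-189, -190, 126], [0, 0, -64]].
The requested entry is -64.

-64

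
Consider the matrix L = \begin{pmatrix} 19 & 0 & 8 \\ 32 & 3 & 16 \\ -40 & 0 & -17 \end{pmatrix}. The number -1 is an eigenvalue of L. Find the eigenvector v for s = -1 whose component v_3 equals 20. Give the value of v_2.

L + 1I = [[20, 0, 8], [32, 4, 16], [-40, 0, -16]].
Solving (L + 1I)v = 0 gives the eigenspace spanned by (-8, -16, 20).
With v_3 = 20, v = (-8, -16, 20), so v_2 = -16.

-16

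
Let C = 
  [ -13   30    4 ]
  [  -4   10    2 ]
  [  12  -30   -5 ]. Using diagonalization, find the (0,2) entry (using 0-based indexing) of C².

-12

Characteristic polynomial: λ^3 + 8λ^2 + 17λ + 10 = (λ + 1)(λ + 2)(λ + 5), so the eigenvalues are -5, -2, -1.
λ=-2: eigenvector (2, 1, -2).
λ=-5: eigenvector (5, 2, -5).
λ=-1: eigenvector (4, 2, -3).
P = [[2, 5, 4], [1, 2, 2], [-2, -5, -3]], D = diag(-2, -5, -1), P⁻¹ = [[-4, 5, -2], [1, -2, 0], [1, 0, 1]].
C² = P·diag(4, 25, 1)·P⁻¹ = [[97, -210, -12], [36, -80, -6], [-96, 210, 13]].
The requested entry is -12.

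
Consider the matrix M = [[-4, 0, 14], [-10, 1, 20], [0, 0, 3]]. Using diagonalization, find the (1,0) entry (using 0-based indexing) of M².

30

Characteristic polynomial: λ^3 - 13λ + 12 = (λ - 3)(λ - 1)(λ + 4), so the eigenvalues are -4, 1, 3.
λ=-4: eigenvector (1, 2, 0).
λ=1: eigenvector (0, 1, 0).
λ=3: eigenvector (2, 0, 1).
P = [[1, 0, 2], [2, 1, 0], [0, 0, 1]], D = diag(-4, 1, 3), P⁻¹ = [[1, 0, -2], [-2, 1, 4], [0, 0, 1]].
M² = P·diag(16, 1, 9)·P⁻¹ = [[16, 0, -14], [30, 1, -60], [0, 0, 9]].
The requested entry is 30.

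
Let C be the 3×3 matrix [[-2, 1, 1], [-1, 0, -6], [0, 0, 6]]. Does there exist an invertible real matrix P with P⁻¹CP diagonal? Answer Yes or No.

No

Characteristic polynomial: p(r) = r^3 - 4r^2 - 11r - 6 = (r - 6)(r + 1)^2.
r = -1 has algebraic multiplicity 2; rank(C + 1I) = 2, so geometric multiplicity = 1.
Geometric multiplicity < algebraic multiplicity, so C is not diagonalizable.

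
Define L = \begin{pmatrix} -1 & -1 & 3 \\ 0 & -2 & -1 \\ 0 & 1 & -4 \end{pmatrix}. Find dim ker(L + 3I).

1

L + 3I = [[2, -1, 3], [0, 1, -1], [0, 1, -1]].
This matrix has rank 2, so its null space has dimension 3 − 2 = 1.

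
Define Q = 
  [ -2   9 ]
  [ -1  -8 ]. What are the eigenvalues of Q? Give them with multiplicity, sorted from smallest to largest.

Characteristic polynomial: p(λ) = λ^2 + 10λ + 25 = (λ + 5)^2.
Roots (with multiplicity): -5, -5.

-5, -5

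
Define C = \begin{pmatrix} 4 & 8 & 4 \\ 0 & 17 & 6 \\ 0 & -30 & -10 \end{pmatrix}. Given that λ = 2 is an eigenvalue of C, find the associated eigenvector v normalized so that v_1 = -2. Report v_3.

C − 2I = [[2, 8, 4], [0, 15, 6], [0, -30, -12]].
Solving (C − 2I)v = 0 gives the eigenspace spanned by (-2, -2, 5).
With v_1 = -2, v = (-2, -2, 5), so v_3 = 5.

5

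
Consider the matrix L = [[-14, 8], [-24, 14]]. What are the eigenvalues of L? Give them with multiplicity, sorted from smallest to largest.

Characteristic polynomial: p(s) = s^2 - 4 = (s - 2)(s + 2).
Roots (with multiplicity): -2, 2.

-2, 2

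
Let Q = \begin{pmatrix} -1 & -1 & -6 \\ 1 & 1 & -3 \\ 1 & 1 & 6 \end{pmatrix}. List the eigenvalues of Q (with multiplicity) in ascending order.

Characteristic polynomial: p(μ) = μ^3 - 6μ^2 + 9μ = μ(μ - 3)^2.
Roots (with multiplicity): 0, 3, 3.

0, 3, 3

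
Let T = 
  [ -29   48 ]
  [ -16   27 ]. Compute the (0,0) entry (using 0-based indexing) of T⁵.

-13229

Characteristic polynomial: s^2 + 2s - 15 = (s - 3)(s + 5), so the eigenvalues are -5, 3.
s=-5: eigenvector (2, 1).
s=3: eigenvector (-3, -2).
P = [[2, -3], [1, -2]], D = diag(-5, 3), P⁻¹ = [[2, -3], [1, -2]].
T⁵ = P·diag(-3125, 243)·P⁻¹ = [[-13229, 20208], [-6736, 10347]].
The requested entry is -13229.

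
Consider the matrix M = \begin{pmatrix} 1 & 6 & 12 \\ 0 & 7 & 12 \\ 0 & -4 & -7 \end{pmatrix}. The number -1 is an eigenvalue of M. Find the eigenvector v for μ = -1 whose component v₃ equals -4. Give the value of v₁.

M + 1I = [[2, 6, 12], [0, 8, 12], [0, -4, -6]].
Solving (M + 1I)v = 0 gives the eigenspace spanned by (6, 6, -4).
With v₃ = -4, v = (6, 6, -4), so v₁ = 6.

6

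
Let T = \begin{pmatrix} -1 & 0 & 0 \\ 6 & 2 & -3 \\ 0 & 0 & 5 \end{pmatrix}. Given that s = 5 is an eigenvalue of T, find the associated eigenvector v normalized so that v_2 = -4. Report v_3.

T − 5I = [[-6, 0, 0], [6, -3, -3], [0, 0, 0]].
Solving (T − 5I)v = 0 gives the eigenspace spanned by (0, -4, 4).
With v_2 = -4, v = (0, -4, 4), so v_3 = 4.

4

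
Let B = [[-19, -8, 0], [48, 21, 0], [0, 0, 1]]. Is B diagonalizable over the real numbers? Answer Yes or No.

Characteristic polynomial: p(r) = r^3 - 3r^2 - 13r + 15 = (r - 5)(r - 1)(r + 3).
All 3 eigenvalues are distinct, so B is diagonalizable.

Yes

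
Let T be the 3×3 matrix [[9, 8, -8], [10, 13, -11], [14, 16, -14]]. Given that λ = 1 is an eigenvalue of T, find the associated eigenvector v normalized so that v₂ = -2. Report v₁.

-2

T − 1I = [[8, 8, -8], [10, 12, -11], [14, 16, -15]].
Solving (T − 1I)v = 0 gives the eigenspace spanned by (-2, -2, -4).
With v₂ = -2, v = (-2, -2, -4), so v₁ = -2.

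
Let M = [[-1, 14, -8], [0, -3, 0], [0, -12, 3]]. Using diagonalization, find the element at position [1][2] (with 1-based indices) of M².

40

Characteristic polynomial: μ^3 + μ^2 - 9μ - 9 = (μ - 3)(μ + 1)(μ + 3), so the eigenvalues are -3, -1, 3.
μ=-1: eigenvector (1, 0, 0).
μ=-3: eigenvector (1, 1, 2).
μ=3: eigenvector (-2, 0, 1).
P = [[1, 1, -2], [0, 1, 0], [0, 2, 1]], D = diag(-1, -3, 3), P⁻¹ = [[1, -5, 2], [0, 1, 0], [0, -2, 1]].
M² = P·diag(1, 9, 9)·P⁻¹ = [[1, 40, -16], [0, 9, 0], [0, 0, 9]].
The requested entry is 40.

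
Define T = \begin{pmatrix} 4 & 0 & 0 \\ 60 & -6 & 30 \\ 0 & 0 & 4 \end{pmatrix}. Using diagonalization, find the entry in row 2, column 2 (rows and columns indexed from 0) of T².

16

Characteristic polynomial: λ^3 - 2λ^2 - 32λ + 96 = (λ - 4)^2(λ + 6), so the eigenvalues are -6, 4, 4.
λ=-6: eigenvector (0, 1, 0).
λ=4: eigenvector (1, 6, 0).
λ=4: eigenvector (0, 3, 1).
P = [[0, 1, 0], [1, 6, 3], [0, 0, 1]], D = diag(-6, 4, 4), P⁻¹ = [[-6, 1, -3], [1, 0, 0], [0, 0, 1]].
T² = P·diag(36, 16, 16)·P⁻¹ = [[16, 0, 0], [-120, 36, -60], [0, 0, 16]].
The requested entry is 16.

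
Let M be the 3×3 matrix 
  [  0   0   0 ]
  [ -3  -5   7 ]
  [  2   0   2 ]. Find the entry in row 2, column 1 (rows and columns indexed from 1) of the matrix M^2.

Characteristic polynomial: r^3 + 3r^2 - 10r = r(r - 2)(r + 5), so the eigenvalues are -5, 0, 2.
r=2: eigenvector (0, 1, 1).
r=-5: eigenvector (0, 1, 0).
r=0: eigenvector (1, -2, -1).
P = [[0, 0, 1], [1, 1, -2], [1, 0, -1]], D = diag(2, -5, 0), P⁻¹ = [[1, 0, 1], [1, 1, -1], [1, 0, 0]].
M² = P·diag(4, 25, 0)·P⁻¹ = [[0, 0, 0], [29, 25, -21], [4, 0, 4]].
The requested entry is 29.

29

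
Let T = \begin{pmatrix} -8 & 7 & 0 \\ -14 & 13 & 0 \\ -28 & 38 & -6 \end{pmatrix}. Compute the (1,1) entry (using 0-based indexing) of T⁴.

2591

Characteristic polynomial: s^3 + s^2 - 36s - 36 = (s - 6)(s + 1)(s + 6), so the eigenvalues are -6, -1, 6.
s=6: eigenvector (-1, -2, -4).
s=-6: eigenvector (0, 0, 1).
s=-1: eigenvector (1, 1, 2).
P = [[-1, 0, 1], [-2, 0, 1], [-4, 1, 2]], D = diag(6, -6, -1), P⁻¹ = [[1, -1, 0], [0, -2, 1], [2, -1, 0]].
T⁴ = P·diag(1296, 1296, 1)·P⁻¹ = [[-1294, 1295, 0], [-2590, 2591, 0], [-5180, 2590, 1296]].
The requested entry is 2591.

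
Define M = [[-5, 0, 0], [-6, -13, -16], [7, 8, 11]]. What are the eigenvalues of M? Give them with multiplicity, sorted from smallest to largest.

-5, -5, 3

Characteristic polynomial: p(r) = r^3 + 7r^2 - 5r - 75 = (r - 3)(r + 5)^2.
Roots (with multiplicity): -5, -5, 3.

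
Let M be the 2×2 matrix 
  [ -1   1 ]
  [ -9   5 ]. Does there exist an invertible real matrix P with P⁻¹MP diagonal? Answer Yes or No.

Characteristic polynomial: p(λ) = λ^2 - 4λ + 4 = (λ - 2)^2.
λ = 2 has algebraic multiplicity 2; rank(M − 2I) = 1, so geometric multiplicity = 1.
Geometric multiplicity < algebraic multiplicity, so M is not diagonalizable.

No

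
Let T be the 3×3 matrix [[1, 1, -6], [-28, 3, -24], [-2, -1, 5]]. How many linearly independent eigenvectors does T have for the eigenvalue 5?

1

T − 5I = [[-4, 1, -6], [-28, -2, -24], [-2, -1, 0]].
This matrix has rank 2, so its null space has dimension 3 − 2 = 1.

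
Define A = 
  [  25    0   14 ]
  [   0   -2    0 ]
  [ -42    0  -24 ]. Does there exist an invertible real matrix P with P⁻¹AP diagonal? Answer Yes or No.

Characteristic polynomial: p(s) = s^3 + s^2 - 14s - 24 = (s - 4)(s + 2)(s + 3).
All 3 eigenvalues are distinct, so A is diagonalizable.

Yes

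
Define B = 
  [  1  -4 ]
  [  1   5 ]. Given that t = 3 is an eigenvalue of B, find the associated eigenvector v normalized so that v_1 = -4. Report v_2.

B − 3I = [[-2, -4], [1, 2]].
Solving (B − 3I)v = 0 gives the eigenspace spanned by (-4, 2).
With v_1 = -4, v = (-4, 2), so v_2 = 2.

2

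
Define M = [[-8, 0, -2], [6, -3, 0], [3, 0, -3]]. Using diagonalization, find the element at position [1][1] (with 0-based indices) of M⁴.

81

Characteristic polynomial: λ^3 + 14λ^2 + 63λ + 90 = (λ + 3)(λ + 5)(λ + 6), so the eigenvalues are -6, -5, -3.
λ=-6: eigenvector (1, -2, -1).
λ=-3: eigenvector (0, 1, 0).
λ=-5: eigenvector (-2, 6, 3).
P = [[1, 0, -2], [-2, 1, 6], [-1, 0, 3]], D = diag(-6, -3, -5), P⁻¹ = [[3, 0, 2], [0, 1, -2], [1, 0, 1]].
M⁴ = P·diag(1296, 81, 625)·P⁻¹ = [[2638, 0, 1342], [-4026, 81, -1596], [-2013, 0, -717]].
The requested entry is 81.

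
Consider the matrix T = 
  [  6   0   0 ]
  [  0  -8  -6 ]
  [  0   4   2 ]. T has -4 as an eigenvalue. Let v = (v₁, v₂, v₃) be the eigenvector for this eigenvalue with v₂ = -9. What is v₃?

6

T + 4I = [[10, 0, 0], [0, -4, -6], [0, 4, 6]].
Solving (T + 4I)v = 0 gives the eigenspace spanned by (0, -9, 6).
With v₂ = -9, v = (0, -9, 6), so v₃ = 6.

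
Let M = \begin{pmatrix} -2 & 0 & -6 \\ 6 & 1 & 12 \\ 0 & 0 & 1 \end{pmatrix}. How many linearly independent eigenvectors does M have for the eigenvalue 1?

2

M − 1I = [[-3, 0, -6], [6, 0, 12], [0, 0, 0]].
This matrix has rank 1, so its null space has dimension 3 − 1 = 2.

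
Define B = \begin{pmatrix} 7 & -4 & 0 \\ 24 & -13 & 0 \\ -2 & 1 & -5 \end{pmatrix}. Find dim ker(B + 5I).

1

B + 5I = [[12, -4, 0], [24, -8, 0], [-2, 1, 0]].
This matrix has rank 2, so its null space has dimension 3 − 2 = 1.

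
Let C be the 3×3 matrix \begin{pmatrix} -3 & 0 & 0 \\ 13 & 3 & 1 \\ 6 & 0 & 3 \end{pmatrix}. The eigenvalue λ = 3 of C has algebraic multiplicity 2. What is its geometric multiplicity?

1

C − 3I = [[-6, 0, 0], [13, 0, 1], [6, 0, 0]].
This matrix has rank 2, so its null space has dimension 3 − 2 = 1.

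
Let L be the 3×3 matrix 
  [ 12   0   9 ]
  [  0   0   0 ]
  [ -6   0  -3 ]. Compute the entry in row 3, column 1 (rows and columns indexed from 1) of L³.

Characteristic polynomial: t^3 - 9t^2 + 18t = t(t - 6)(t - 3), so the eigenvalues are 0, 3, 6.
t=6: eigenvector (3, 0, -2).
t=0: eigenvector (0, 1, 0).
t=3: eigenvector (-1, 0, 1).
P = [[3, 0, -1], [0, 1, 0], [-2, 0, 1]], D = diag(6, 0, 3), P⁻¹ = [[1, 0, 1], [0, 1, 0], [2, 0, 3]].
L³ = P·diag(216, 0, 27)·P⁻¹ = [[594, 0, 567], [0, 0, 0], [-378, 0, -351]].
The requested entry is -378.

-378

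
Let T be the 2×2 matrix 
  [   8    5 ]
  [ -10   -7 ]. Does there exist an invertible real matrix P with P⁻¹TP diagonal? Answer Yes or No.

Yes

Characteristic polynomial: p(λ) = λ^2 - λ - 6 = (λ - 3)(λ + 2).
All 2 eigenvalues are distinct, so T is diagonalizable.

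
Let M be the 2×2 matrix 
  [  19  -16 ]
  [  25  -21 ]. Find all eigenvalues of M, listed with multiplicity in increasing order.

-1, -1

Characteristic polynomial: p(s) = s^2 + 2s + 1 = (s + 1)^2.
Roots (with multiplicity): -1, -1.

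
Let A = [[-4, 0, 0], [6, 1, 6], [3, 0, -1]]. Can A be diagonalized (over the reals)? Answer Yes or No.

Yes

Characteristic polynomial: p(r) = r^3 + 4r^2 - r - 4 = (r - 1)(r + 1)(r + 4).
All 3 eigenvalues are distinct, so A is diagonalizable.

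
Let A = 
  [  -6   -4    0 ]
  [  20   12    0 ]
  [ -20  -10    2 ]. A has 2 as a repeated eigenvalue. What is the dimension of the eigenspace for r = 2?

A − 2I = [[-8, -4, 0], [20, 10, 0], [-20, -10, 0]].
This matrix has rank 1, so its null space has dimension 3 − 1 = 2.

2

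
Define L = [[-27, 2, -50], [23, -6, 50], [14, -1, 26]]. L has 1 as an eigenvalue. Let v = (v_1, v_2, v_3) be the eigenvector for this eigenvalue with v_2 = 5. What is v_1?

-5

L − 1I = [[-28, 2, -50], [23, -7, 50], [14, -1, 25]].
Solving (L − 1I)v = 0 gives the eigenspace spanned by (-5, 5, 3).
With v_2 = 5, v = (-5, 5, 3), so v_1 = -5.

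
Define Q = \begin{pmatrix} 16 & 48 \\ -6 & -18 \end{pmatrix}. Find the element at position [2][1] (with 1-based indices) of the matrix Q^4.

48

Characteristic polynomial: λ^2 + 2λ = λ(λ + 2), so the eigenvalues are -2, 0.
λ=-2: eigenvector (-8, 3).
λ=0: eigenvector (-3, 1).
P = [[-8, -3], [3, 1]], D = diag(-2, 0), P⁻¹ = [[1, 3], [-3, -8]].
Q⁴ = P·diag(16, 0)·P⁻¹ = [[-128, -384], [48, 144]].
The requested entry is 48.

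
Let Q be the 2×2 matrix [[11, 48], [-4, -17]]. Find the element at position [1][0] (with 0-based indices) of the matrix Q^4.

Characteristic polynomial: t^2 + 6t + 5 = (t + 1)(t + 5), so the eigenvalues are -5, -1.
t=-5: eigenvector (-3, 1).
t=-1: eigenvector (4, -1).
P = [[-3, 4], [1, -1]], D = diag(-5, -1), P⁻¹ = [[1, 4], [1, 3]].
Q⁴ = P·diag(625, 1)·P⁻¹ = [[-1871, -7488], [624, 2497]].
The requested entry is 624.

624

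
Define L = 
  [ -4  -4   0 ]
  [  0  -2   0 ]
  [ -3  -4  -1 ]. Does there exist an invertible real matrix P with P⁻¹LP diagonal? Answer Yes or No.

Characteristic polynomial: p(t) = t^3 + 7t^2 + 14t + 8 = (t + 1)(t + 2)(t + 4).
All 3 eigenvalues are distinct, so L is diagonalizable.

Yes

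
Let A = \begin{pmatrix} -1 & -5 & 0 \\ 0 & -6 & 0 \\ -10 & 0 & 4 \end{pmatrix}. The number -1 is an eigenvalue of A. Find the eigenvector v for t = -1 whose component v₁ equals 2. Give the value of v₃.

4

A + 1I = [[0, -5, 0], [0, -5, 0], [-10, 0, 5]].
Solving (A + 1I)v = 0 gives the eigenspace spanned by (2, 0, 4).
With v₁ = 2, v = (2, 0, 4), so v₃ = 4.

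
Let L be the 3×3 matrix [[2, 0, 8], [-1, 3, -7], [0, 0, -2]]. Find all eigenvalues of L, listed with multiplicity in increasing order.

-2, 2, 3

Characteristic polynomial: p(λ) = λ^3 - 3λ^2 - 4λ + 12 = (λ - 3)(λ - 2)(λ + 2).
Roots (with multiplicity): -2, 2, 3.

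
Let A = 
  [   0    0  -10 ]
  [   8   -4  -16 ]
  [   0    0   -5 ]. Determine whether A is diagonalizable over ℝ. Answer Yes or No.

Yes

Characteristic polynomial: p(λ) = λ^3 + 9λ^2 + 20λ = λ(λ + 4)(λ + 5).
All 3 eigenvalues are distinct, so A is diagonalizable.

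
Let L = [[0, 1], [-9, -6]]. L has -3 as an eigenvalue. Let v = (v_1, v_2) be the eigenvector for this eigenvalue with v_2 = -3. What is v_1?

L + 3I = [[3, 1], [-9, -3]].
Solving (L + 3I)v = 0 gives the eigenspace spanned by (1, -3).
With v_2 = -3, v = (1, -3), so v_1 = 1.

1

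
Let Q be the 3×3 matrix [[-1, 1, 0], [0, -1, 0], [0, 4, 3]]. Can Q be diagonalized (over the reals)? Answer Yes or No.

No

Characteristic polynomial: p(s) = s^3 - s^2 - 5s - 3 = (s - 3)(s + 1)^2.
s = -1 has algebraic multiplicity 2; rank(Q + 1I) = 2, so geometric multiplicity = 1.
Geometric multiplicity < algebraic multiplicity, so Q is not diagonalizable.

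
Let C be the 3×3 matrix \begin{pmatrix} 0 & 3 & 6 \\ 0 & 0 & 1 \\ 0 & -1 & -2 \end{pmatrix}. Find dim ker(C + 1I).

1

C + 1I = [[1, 3, 6], [0, 1, 1], [0, -1, -1]].
This matrix has rank 2, so its null space has dimension 3 − 2 = 1.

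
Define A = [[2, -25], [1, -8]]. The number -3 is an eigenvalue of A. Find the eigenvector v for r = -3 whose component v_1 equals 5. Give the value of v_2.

1

A + 3I = [[5, -25], [1, -5]].
Solving (A + 3I)v = 0 gives the eigenspace spanned by (5, 1).
With v_1 = 5, v = (5, 1), so v_2 = 1.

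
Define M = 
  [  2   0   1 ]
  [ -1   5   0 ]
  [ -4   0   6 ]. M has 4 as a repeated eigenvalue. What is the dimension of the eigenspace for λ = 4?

M − 4I = [[-2, 0, 1], [-1, 1, 0], [-4, 0, 2]].
This matrix has rank 2, so its null space has dimension 3 − 2 = 1.

1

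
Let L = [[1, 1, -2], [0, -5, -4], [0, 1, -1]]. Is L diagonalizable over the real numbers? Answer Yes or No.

No

Characteristic polynomial: p(r) = r^3 + 5r^2 + 3r - 9 = (r - 1)(r + 3)^2.
r = -3 has algebraic multiplicity 2; rank(L + 3I) = 2, so geometric multiplicity = 1.
Geometric multiplicity < algebraic multiplicity, so L is not diagonalizable.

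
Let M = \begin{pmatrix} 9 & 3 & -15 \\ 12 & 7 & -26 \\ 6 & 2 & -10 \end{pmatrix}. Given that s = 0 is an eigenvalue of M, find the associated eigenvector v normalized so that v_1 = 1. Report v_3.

M = [[9, 3, -15], [12, 7, -26], [6, 2, -10]].
Solving (M)v = 0 gives the eigenspace spanned by (1, 2, 1).
With v_1 = 1, v = (1, 2, 1), so v_3 = 1.

1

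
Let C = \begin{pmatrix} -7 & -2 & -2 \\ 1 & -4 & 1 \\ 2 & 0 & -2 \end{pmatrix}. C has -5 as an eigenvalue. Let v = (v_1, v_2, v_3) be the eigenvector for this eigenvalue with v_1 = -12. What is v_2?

4

C + 5I = [[-2, -2, -2], [1, 1, 1], [2, 0, 3]].
Solving (C + 5I)v = 0 gives the eigenspace spanned by (-12, 4, 8).
With v_1 = -12, v = (-12, 4, 8), so v_2 = 4.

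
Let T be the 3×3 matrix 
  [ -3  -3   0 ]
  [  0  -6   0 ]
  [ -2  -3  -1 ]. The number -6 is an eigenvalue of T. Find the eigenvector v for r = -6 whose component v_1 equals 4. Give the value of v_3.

4

T + 6I = [[3, -3, 0], [0, 0, 0], [-2, -3, 5]].
Solving (T + 6I)v = 0 gives the eigenspace spanned by (4, 4, 4).
With v_1 = 4, v = (4, 4, 4), so v_3 = 4.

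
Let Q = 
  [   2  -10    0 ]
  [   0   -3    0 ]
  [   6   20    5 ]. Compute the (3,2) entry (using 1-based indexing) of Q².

Characteristic polynomial: λ^3 - 4λ^2 - 11λ + 30 = (λ - 5)(λ - 2)(λ + 3), so the eigenvalues are -3, 2, 5.
λ=2: eigenvector (1, 0, -2).
λ=-3: eigenvector (2, 1, -4).
λ=5: eigenvector (0, 0, 1).
P = [[1, 2, 0], [0, 1, 0], [-2, -4, 1]], D = diag(2, -3, 5), P⁻¹ = [[1, -2, 0], [0, 1, 0], [2, 0, 1]].
Q² = P·diag(4, 9, 25)·P⁻¹ = [[4, 10, 0], [0, 9, 0], [42, -20, 25]].
The requested entry is -20.

-20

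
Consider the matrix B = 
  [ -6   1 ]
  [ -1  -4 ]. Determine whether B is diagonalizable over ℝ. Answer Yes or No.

No

Characteristic polynomial: p(λ) = λ^2 + 10λ + 25 = (λ + 5)^2.
λ = -5 has algebraic multiplicity 2; rank(B + 5I) = 1, so geometric multiplicity = 1.
Geometric multiplicity < algebraic multiplicity, so B is not diagonalizable.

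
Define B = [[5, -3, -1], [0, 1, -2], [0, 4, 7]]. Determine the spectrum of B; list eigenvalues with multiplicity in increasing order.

Characteristic polynomial: p(λ) = λ^3 - 13λ^2 + 55λ - 75 = (λ - 5)^2(λ - 3).
Roots (with multiplicity): 3, 5, 5.

3, 5, 5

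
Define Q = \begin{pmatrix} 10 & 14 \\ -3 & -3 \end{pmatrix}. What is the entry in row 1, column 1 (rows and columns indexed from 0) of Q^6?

Characteristic polynomial: λ^2 - 7λ + 12 = (λ - 4)(λ - 3), so the eigenvalues are 3, 4.
λ=4: eigenvector (7, -3).
λ=3: eigenvector (-2, 1).
P = [[7, -2], [-3, 1]], D = diag(4, 3), P⁻¹ = [[1, 2], [3, 7]].
Q⁶ = P·diag(4096, 729)·P⁻¹ = [[24298, 47138], [-10101, -19473]].
The requested entry is -19473.

-19473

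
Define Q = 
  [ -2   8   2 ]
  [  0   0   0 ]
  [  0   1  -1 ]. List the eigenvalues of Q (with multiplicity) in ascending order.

Characteristic polynomial: p(s) = s^3 + 3s^2 + 2s = s(s + 1)(s + 2).
Roots (with multiplicity): -2, -1, 0.

-2, -1, 0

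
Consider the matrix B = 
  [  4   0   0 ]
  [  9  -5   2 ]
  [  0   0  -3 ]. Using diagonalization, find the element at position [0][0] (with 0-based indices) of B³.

Characteristic polynomial: s^3 + 4s^2 - 17s - 60 = (s - 4)(s + 3)(s + 5), so the eigenvalues are -5, -3, 4.
s=4: eigenvector (1, 1, 0).
s=-5: eigenvector (0, 1, 0).
s=-3: eigenvector (0, 1, 1).
P = [[1, 0, 0], [1, 1, 1], [0, 0, 1]], D = diag(4, -5, -3), P⁻¹ = [[1, 0, 0], [-1, 1, -1], [0, 0, 1]].
B³ = P·diag(64, -125, -27)·P⁻¹ = [[64, 0, 0], [189, -125, 98], [0, 0, -27]].
The requested entry is 64.

64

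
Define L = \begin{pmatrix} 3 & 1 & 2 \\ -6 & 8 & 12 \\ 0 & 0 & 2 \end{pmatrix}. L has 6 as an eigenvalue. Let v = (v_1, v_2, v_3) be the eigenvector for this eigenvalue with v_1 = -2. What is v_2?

L − 6I = [[-3, 1, 2], [-6, 2, 12], [0, 0, -4]].
Solving (L − 6I)v = 0 gives the eigenspace spanned by (-2, -6, 0).
With v_1 = -2, v = (-2, -6, 0), so v_2 = -6.

-6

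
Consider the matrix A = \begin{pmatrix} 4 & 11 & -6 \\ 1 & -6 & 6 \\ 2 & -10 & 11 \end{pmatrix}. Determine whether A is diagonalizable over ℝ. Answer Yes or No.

Characteristic polynomial: p(r) = r^3 - 9r^2 + 15r + 25 = (r - 5)^2(r + 1).
r = 5 has algebraic multiplicity 2; rank(A − 5I) = 2, so geometric multiplicity = 1.
Geometric multiplicity < algebraic multiplicity, so A is not diagonalizable.

No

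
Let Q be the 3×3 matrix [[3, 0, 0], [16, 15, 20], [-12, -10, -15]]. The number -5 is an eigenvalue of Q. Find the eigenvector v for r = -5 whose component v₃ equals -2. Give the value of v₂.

Q + 5I = [[8, 0, 0], [16, 20, 20], [-12, -10, -10]].
Solving (Q + 5I)v = 0 gives the eigenspace spanned by (0, 2, -2).
With v₃ = -2, v = (0, 2, -2), so v₂ = 2.

2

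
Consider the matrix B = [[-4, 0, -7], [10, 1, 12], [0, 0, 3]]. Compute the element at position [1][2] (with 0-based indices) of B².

Characteristic polynomial: r^3 - 13r + 12 = (r - 3)(r - 1)(r + 4), so the eigenvalues are -4, 1, 3.
r=-4: eigenvector (1, -2, 0).
r=1: eigenvector (0, 1, 0).
r=3: eigenvector (-1, 1, 1).
P = [[1, 0, -1], [-2, 1, 1], [0, 0, 1]], D = diag(-4, 1, 3), P⁻¹ = [[1, 0, 1], [2, 1, 1], [0, 0, 1]].
B² = P·diag(16, 1, 9)·P⁻¹ = [[16, 0, 7], [-30, 1, -22], [0, 0, 9]].
The requested entry is -22.

-22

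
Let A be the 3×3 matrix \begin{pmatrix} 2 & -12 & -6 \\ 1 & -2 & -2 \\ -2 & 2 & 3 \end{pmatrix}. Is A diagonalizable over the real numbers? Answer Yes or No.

No

Characteristic polynomial: p(s) = s^3 - 3s^2 + 4 = (s - 2)^2(s + 1).
s = 2 has algebraic multiplicity 2; rank(A − 2I) = 2, so geometric multiplicity = 1.
Geometric multiplicity < algebraic multiplicity, so A is not diagonalizable.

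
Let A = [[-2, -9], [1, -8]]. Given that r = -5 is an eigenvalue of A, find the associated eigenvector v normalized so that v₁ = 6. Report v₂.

2

A + 5I = [[3, -9], [1, -3]].
Solving (A + 5I)v = 0 gives the eigenspace spanned by (6, 2).
With v₁ = 6, v = (6, 2), so v₂ = 2.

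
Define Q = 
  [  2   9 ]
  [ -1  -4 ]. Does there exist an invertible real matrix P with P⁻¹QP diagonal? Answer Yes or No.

Characteristic polynomial: p(μ) = μ^2 + 2μ + 1 = (μ + 1)^2.
μ = -1 has algebraic multiplicity 2; rank(Q + 1I) = 1, so geometric multiplicity = 1.
Geometric multiplicity < algebraic multiplicity, so Q is not diagonalizable.

No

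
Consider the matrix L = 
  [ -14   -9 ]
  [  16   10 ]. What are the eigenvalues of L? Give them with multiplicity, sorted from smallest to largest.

-2, -2

Characteristic polynomial: p(r) = r^2 + 4r + 4 = (r + 2)^2.
Roots (with multiplicity): -2, -2.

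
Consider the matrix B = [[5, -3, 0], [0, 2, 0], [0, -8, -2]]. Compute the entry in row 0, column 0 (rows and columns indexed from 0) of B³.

125

Characteristic polynomial: r^3 - 5r^2 - 4r + 20 = (r - 5)(r - 2)(r + 2), so the eigenvalues are -2, 2, 5.
r=2: eigenvector (1, 1, -2).
r=5: eigenvector (1, 0, 0).
r=-2: eigenvector (0, 0, 1).
P = [[1, 1, 0], [1, 0, 0], [-2, 0, 1]], D = diag(2, 5, -2), P⁻¹ = [[0, 1, 0], [1, -1, 0], [0, 2, 1]].
B³ = P·diag(8, 125, -8)·P⁻¹ = [[125, -117, 0], [0, 8, 0], [0, -32, -8]].
The requested entry is 125.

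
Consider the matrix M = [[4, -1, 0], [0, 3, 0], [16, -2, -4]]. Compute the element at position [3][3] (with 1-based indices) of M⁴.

Characteristic polynomial: r^3 - 3r^2 - 16r + 48 = (r - 4)(r - 3)(r + 4), so the eigenvalues are -4, 3, 4.
r=4: eigenvector (1, 0, 2).
r=3: eigenvector (1, 1, 2).
r=-4: eigenvector (0, 0, 1).
P = [[1, 1, 0], [0, 1, 0], [2, 2, 1]], D = diag(4, 3, -4), P⁻¹ = [[1, -1, 0], [0, 1, 0], [-2, 0, 1]].
M⁴ = P·diag(256, 81, 256)·P⁻¹ = [[256, -175, 0], [0, 81, 0], [0, -350, 256]].
The requested entry is 256.

256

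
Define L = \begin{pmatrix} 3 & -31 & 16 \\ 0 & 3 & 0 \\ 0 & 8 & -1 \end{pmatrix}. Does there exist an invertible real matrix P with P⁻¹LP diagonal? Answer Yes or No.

Characteristic polynomial: p(t) = t^3 - 5t^2 + 3t + 9 = (t - 3)^2(t + 1).
t = 3 has algebraic multiplicity 2; rank(L − 3I) = 2, so geometric multiplicity = 1.
Geometric multiplicity < algebraic multiplicity, so L is not diagonalizable.

No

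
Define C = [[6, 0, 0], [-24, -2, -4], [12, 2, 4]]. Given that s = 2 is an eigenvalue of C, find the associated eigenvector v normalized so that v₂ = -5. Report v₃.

5

C − 2I = [[4, 0, 0], [-24, -4, -4], [12, 2, 2]].
Solving (C − 2I)v = 0 gives the eigenspace spanned by (0, -5, 5).
With v₂ = -5, v = (0, -5, 5), so v₃ = 5.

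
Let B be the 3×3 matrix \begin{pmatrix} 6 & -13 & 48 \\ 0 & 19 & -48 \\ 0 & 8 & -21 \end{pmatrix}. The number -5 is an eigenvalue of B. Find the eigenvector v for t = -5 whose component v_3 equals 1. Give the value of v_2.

B + 5I = [[11, -13, 48], [0, 24, -48], [0, 8, -16]].
Solving (B + 5I)v = 0 gives the eigenspace spanned by (-2, 2, 1).
With v_3 = 1, v = (-2, 2, 1), so v_2 = 2.

2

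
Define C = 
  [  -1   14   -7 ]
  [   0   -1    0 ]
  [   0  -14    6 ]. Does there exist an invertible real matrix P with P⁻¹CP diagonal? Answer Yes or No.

Yes

Characteristic polynomial: p(s) = s^3 - 4s^2 - 11s - 6 = (s - 6)(s + 1)^2.
s = -1 has algebraic multiplicity 2; rank(C + 1I) = 1, so geometric multiplicity = 2.
Every eigenvalue has geometric = algebraic multiplicity, so C is diagonalizable.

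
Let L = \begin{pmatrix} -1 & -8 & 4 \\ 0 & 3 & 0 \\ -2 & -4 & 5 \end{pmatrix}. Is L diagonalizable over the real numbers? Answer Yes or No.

Yes

Characteristic polynomial: p(λ) = λ^3 - 7λ^2 + 15λ - 9 = (λ - 3)^2(λ - 1).
λ = 3 has algebraic multiplicity 2; rank(L − 3I) = 1, so geometric multiplicity = 2.
Every eigenvalue has geometric = algebraic multiplicity, so L is diagonalizable.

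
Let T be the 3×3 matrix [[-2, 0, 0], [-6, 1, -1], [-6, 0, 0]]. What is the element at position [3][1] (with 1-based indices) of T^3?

Characteristic polynomial: μ^3 + μ^2 - 2μ = μ(μ - 1)(μ + 2), so the eigenvalues are -2, 0, 1.
μ=-2: eigenvector (1, 3, 3).
μ=0: eigenvector (0, 1, 1).
μ=1: eigenvector (0, 1, 0).
P = [[1, 0, 0], [3, 1, 1], [3, 1, 0]], D = diag(-2, 0, 1), P⁻¹ = [[1, 0, 0], [-3, 0, 1], [0, 1, -1]].
T³ = P·diag(-8, 0, 1)·P⁻¹ = [[-8, 0, 0], [-24, 1, -1], [-24, 0, 0]].
The requested entry is -24.

-24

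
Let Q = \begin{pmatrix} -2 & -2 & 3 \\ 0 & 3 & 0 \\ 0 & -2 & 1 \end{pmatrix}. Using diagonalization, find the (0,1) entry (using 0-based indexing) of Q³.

-26

Characteristic polynomial: t^3 - 2t^2 - 5t + 6 = (t - 3)(t - 1)(t + 2), so the eigenvalues are -2, 1, 3.
t=-2: eigenvector (1, 0, 0).
t=3: eigenvector (-1, 1, -1).
t=1: eigenvector (1, 0, 1).
P = [[1, -1, 1], [0, 1, 0], [0, -1, 1]], D = diag(-2, 3, 1), P⁻¹ = [[1, 0, -1], [0, 1, 0], [0, 1, 1]].
Q³ = P·diag(-8, 27, 1)·P⁻¹ = [[-8, -26, 9], [0, 27, 0], [0, -26, 1]].
The requested entry is -26.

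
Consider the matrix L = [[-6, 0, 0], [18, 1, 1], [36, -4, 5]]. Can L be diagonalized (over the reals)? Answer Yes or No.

No

Characteristic polynomial: p(μ) = μ^3 - 27μ + 54 = (μ - 3)^2(μ + 6).
μ = 3 has algebraic multiplicity 2; rank(L − 3I) = 2, so geometric multiplicity = 1.
Geometric multiplicity < algebraic multiplicity, so L is not diagonalizable.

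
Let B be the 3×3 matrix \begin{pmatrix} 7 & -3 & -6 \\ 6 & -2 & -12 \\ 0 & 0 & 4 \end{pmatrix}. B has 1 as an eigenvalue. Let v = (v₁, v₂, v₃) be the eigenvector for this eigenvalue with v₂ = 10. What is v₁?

B − 1I = [[6, -3, -6], [6, -3, -12], [0, 0, 3]].
Solving (B − 1I)v = 0 gives the eigenspace spanned by (5, 10, 0).
With v₂ = 10, v = (5, 10, 0), so v₁ = 5.

5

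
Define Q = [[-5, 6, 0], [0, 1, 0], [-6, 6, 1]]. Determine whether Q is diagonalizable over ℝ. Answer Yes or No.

Yes

Characteristic polynomial: p(r) = r^3 + 3r^2 - 9r + 5 = (r - 1)^2(r + 5).
r = 1 has algebraic multiplicity 2; rank(Q − 1I) = 1, so geometric multiplicity = 2.
Every eigenvalue has geometric = algebraic multiplicity, so Q is diagonalizable.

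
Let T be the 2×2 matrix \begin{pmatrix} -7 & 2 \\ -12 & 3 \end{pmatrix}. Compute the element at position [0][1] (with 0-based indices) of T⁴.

-80

Characteristic polynomial: s^2 + 4s + 3 = (s + 1)(s + 3), so the eigenvalues are -3, -1.
s=-1: eigenvector (-1, -3).
s=-3: eigenvector (-1, -2).
P = [[-1, -1], [-3, -2]], D = diag(-1, -3), P⁻¹ = [[2, -1], [-3, 1]].
T⁴ = P·diag(1, 81)·P⁻¹ = [[241, -80], [480, -159]].
The requested entry is -80.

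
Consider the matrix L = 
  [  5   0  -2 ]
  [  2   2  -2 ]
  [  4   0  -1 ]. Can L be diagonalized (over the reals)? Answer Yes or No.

Characteristic polynomial: p(t) = t^3 - 6t^2 + 11t - 6 = (t - 3)(t - 2)(t - 1).
All 3 eigenvalues are distinct, so L is diagonalizable.

Yes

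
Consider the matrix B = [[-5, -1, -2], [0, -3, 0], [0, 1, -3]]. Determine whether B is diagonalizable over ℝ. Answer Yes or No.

Characteristic polynomial: p(r) = r^3 + 11r^2 + 39r + 45 = (r + 3)^2(r + 5).
r = -3 has algebraic multiplicity 2; rank(B + 3I) = 2, so geometric multiplicity = 1.
Geometric multiplicity < algebraic multiplicity, so B is not diagonalizable.

No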